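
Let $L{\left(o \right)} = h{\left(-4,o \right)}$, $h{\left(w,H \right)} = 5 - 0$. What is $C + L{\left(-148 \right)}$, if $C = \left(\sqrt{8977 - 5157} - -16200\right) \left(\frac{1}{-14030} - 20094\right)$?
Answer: $- \frac{456708483005}{1403} - \frac{281918821 \sqrt{955}}{7015} \approx -3.2676 \cdot 10^{8}$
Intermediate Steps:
$h{\left(w,H \right)} = 5$ ($h{\left(w,H \right)} = 5 + 0 = 5$)
$L{\left(o \right)} = 5$
$C = - \frac{456708490020}{1403} - \frac{281918821 \sqrt{955}}{7015}$ ($C = \left(\sqrt{3820} + 16200\right) \left(- \frac{1}{14030} - 20094\right) = \left(2 \sqrt{955} + 16200\right) \left(- \frac{281918821}{14030}\right) = \left(16200 + 2 \sqrt{955}\right) \left(- \frac{281918821}{14030}\right) = - \frac{456708490020}{1403} - \frac{281918821 \sqrt{955}}{7015} \approx -3.2676 \cdot 10^{8}$)
$C + L{\left(-148 \right)} = \left(- \frac{456708490020}{1403} - \frac{281918821 \sqrt{955}}{7015}\right) + 5 = - \frac{456708483005}{1403} - \frac{281918821 \sqrt{955}}{7015}$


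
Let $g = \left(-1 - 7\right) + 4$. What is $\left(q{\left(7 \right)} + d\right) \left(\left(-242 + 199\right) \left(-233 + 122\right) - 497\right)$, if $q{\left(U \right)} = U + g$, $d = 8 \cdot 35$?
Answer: $1210108$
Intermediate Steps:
$d = 280$
$g = -4$ ($g = -8 + 4 = -4$)
$q{\left(U \right)} = -4 + U$ ($q{\left(U \right)} = U - 4 = -4 + U$)
$\left(q{\left(7 \right)} + d\right) \left(\left(-242 + 199\right) \left(-233 + 122\right) - 497\right) = \left(\left(-4 + 7\right) + 280\right) \left(\left(-242 + 199\right) \left(-233 + 122\right) - 497\right) = \left(3 + 280\right) \left(\left(-43\right) \left(-111\right) - 497\right) = 283 \left(4773 - 497\right) = 283 \cdot 4276 = 1210108$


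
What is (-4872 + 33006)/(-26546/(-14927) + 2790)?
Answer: 209978109/20836438 ≈ 10.077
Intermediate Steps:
(-4872 + 33006)/(-26546/(-14927) + 2790) = 28134/(-26546*(-1/14927) + 2790) = 28134/(26546/14927 + 2790) = 28134/(41672876/14927) = 28134*(14927/41672876) = 209978109/20836438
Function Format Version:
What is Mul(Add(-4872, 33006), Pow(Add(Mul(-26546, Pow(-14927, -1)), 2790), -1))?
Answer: Rational(209978109, 20836438) ≈ 10.077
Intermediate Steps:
Mul(Add(-4872, 33006), Pow(Add(Mul(-26546, Pow(-14927, -1)), 2790), -1)) = Mul(28134, Pow(Add(Mul(-26546, Rational(-1, 14927)), 2790), -1)) = Mul(28134, Pow(Add(Rational(26546, 14927), 2790), -1)) = Mul(28134, Pow(Rational(41672876, 14927), -1)) = Mul(28134, Rational(14927, 41672876)) = Rational(209978109, 20836438)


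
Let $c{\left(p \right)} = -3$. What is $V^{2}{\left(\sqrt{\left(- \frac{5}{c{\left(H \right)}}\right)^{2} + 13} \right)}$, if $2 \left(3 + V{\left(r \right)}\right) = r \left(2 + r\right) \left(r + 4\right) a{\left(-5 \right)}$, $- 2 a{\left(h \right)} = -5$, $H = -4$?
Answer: $\frac{39715967}{1458} + \frac{185110 \sqrt{142}}{81} \approx 54473.0$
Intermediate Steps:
$a{\left(h \right)} = \frac{5}{2}$ ($a{\left(h \right)} = \left(- \frac{1}{2}\right) \left(-5\right) = \frac{5}{2}$)
$V{\left(r \right)} = -3 + \frac{5 r \left(2 + r\right) \left(4 + r\right)}{4}$ ($V{\left(r \right)} = -3 + \frac{r \left(2 + r\right) \left(r + 4\right) \frac{5}{2}}{2} = -3 + \frac{r \left(2 + r\right) \left(4 + r\right) \frac{5}{2}}{2} = -3 + \frac{\frac{5}{2} r \left(2 + r\right) \left(4 + r\right)}{2} = -3 + \frac{5 r \left(2 + r\right) \left(4 + r\right)}{4}$)
$V^{2}{\left(\sqrt{\left(- \frac{5}{c{\left(H \right)}}\right)^{2} + 13} \right)} = \left(-3 + 10 \sqrt{\left(- \frac{5}{-3}\right)^{2} + 13} + \frac{5 \left(\sqrt{\left(- \frac{5}{-3}\right)^{2} + 13}\right)^{3}}{4} + \frac{15 \left(\sqrt{\left(- \frac{5}{-3}\right)^{2} + 13}\right)^{2}}{2}\right)^{2} = \left(-3 + 10 \sqrt{\left(\left(-5\right) \left(- \frac{1}{3}\right)\right)^{2} + 13} + \frac{5 \left(\sqrt{\left(\left(-5\right) \left(- \frac{1}{3}\right)\right)^{2} + 13}\right)^{3}}{4} + \frac{15 \left(\sqrt{\left(\left(-5\right) \left(- \frac{1}{3}\right)\right)^{2} + 13}\right)^{2}}{2}\right)^{2} = \left(-3 + 10 \sqrt{\left(\frac{5}{3}\right)^{2} + 13} + \frac{5 \left(\sqrt{\left(\frac{5}{3}\right)^{2} + 13}\right)^{3}}{4} + \frac{15 \left(\sqrt{\left(\frac{5}{3}\right)^{2} + 13}\right)^{2}}{2}\right)^{2} = \left(-3 + 10 \sqrt{\frac{25}{9} + 13} + \frac{5 \left(\sqrt{\frac{25}{9} + 13}\right)^{3}}{4} + \frac{15 \left(\sqrt{\frac{25}{9} + 13}\right)^{2}}{2}\right)^{2} = \left(-3 + 10 \sqrt{\frac{142}{9}} + \frac{5 \left(\sqrt{\frac{142}{9}}\right)^{3}}{4} + \frac{15 \left(\sqrt{\frac{142}{9}}\right)^{2}}{2}\right)^{2} = \left(-3 + 10 \frac{\sqrt{142}}{3} + \frac{5 \left(\frac{\sqrt{142}}{3}\right)^{3}}{4} + \frac{15 \left(\frac{\sqrt{142}}{3}\right)^{2}}{2}\right)^{2} = \left(-3 + \frac{10 \sqrt{142}}{3} + \frac{5 \frac{142 \sqrt{142}}{27}}{4} + \frac{15}{2} \cdot \frac{142}{9}\right)^{2} = \left(-3 + \frac{10 \sqrt{142}}{3} + \frac{355 \sqrt{142}}{54} + \frac{355}{3}\right)^{2} = \left(\frac{346}{3} + \frac{535 \sqrt{142}}{54}\right)^{2}$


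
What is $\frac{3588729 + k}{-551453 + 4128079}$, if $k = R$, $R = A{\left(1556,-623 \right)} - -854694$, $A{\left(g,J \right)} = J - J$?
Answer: $\frac{4443423}{3576626} \approx 1.2423$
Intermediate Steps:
$A{\left(g,J \right)} = 0$
$R = 854694$ ($R = 0 - -854694 = 0 + 854694 = 854694$)
$k = 854694$
$\frac{3588729 + k}{-551453 + 4128079} = \frac{3588729 + 854694}{-551453 + 4128079} = \frac{4443423}{3576626}$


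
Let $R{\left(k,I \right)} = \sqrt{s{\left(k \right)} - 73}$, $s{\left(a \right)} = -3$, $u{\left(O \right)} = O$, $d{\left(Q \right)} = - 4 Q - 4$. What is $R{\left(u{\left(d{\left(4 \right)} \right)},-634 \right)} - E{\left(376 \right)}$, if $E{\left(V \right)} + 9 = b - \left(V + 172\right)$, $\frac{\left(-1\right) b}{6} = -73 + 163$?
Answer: $1097 + 2 i \sqrt{19} \approx 1097.0 + 8.7178 i$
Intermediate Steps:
$b = -540$ ($b = - 6 \left(-73 + 163\right) = \left(-6\right) 90 = -540$)
$d{\left(Q \right)} = -4 - 4 Q$
$R{\left(k,I \right)} = 2 i \sqrt{19}$ ($R{\left(k,I \right)} = \sqrt{-3 - 73} = \sqrt{-76} = 2 i \sqrt{19}$)
$E{\left(V \right)} = -721 - V$ ($E{\left(V \right)} = -9 - \left(712 + V\right) = -721 - V$)
$R{\left(u{\left(d{\left(4 \right)} \right)},-634 \right)} - E{\left(376 \right)} = 2 i \sqrt{19} - \left(-721 - 376\right) = 2 i \sqrt{19} - -1097 = 2 i \sqrt{19} + 1097 = 1097 + 2 i \sqrt{19}$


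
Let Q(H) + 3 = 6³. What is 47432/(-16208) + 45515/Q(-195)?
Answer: 90950513/431538 ≈ 210.76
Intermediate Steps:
Q(H) = 213 (Q(H) = -3 + 6³ = -3 + 216 = 213)
47432/(-16208) + 45515/Q(-195) = 47432/(-16208) + 45515/213 = 47432*(-1/16208) + 45515*(1/213) = -5929/2026 + 45515/213 = 90950513/431538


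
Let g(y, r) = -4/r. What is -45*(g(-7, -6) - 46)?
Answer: 2040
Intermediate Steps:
-45*(g(-7, -6) - 46) = -45*(-4/(-6) - 46) = -45*(-4*(-⅙) - 46) = -45*(⅔ - 46) = -45*(-136/3) = 2040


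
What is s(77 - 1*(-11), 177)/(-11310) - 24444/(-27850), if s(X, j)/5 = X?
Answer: 13210382/15749175 ≈ 0.83880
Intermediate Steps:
s(X, j) = 5*X
s(77 - 1*(-11), 177)/(-11310) - 24444/(-27850) = (5*(77 - 1*(-11)))/(-11310) - 24444/(-27850) = (5*(77 + 11))*(-1/11310) - 24444*(-1/27850) = (5*88)*(-1/11310) + 12222/13925 = 440*(-1/11310) + 12222/13925 = -44/1131 + 12222/13925 = 13210382/15749175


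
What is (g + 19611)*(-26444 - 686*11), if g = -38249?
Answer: 633505620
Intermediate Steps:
(g + 19611)*(-26444 - 686*11) = (-38249 + 19611)*(-26444 - 686*11) = -18638*(-26444 - 7546) = -18638*(-33990) = 633505620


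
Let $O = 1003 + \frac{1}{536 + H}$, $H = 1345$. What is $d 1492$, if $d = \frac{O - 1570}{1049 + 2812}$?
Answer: $- \frac{1591256792}{7262541} \approx -219.1$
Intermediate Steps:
$O = \frac{1886644}{1881}$ ($O = 1003 + \frac{1}{536 + 1345} = 1003 + \frac{1}{1881} = \frac{1886644}{1881} \approx 1003.0$)
$d = - \frac{1066526}{7262541}$ ($d = \frac{\frac{1886644}{1881} - 1570}{1049 + 2812} = - \frac{1066526}{1881 \cdot 3861} = \left(- \frac{1066526}{1881}\right) \frac{1}{3861} = - \frac{1066526}{7262541} \approx -0.14685$)
$d 1492 = \left(- \frac{1066526}{7262541}\right) 1492 = - \frac{1591256792}{7262541}$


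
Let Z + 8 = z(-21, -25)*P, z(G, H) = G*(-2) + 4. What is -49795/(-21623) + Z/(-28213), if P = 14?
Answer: 1391114107/610049699 ≈ 2.2803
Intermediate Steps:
z(G, H) = 4 - 2*G (z(G, H) = -2*G + 4 = 4 - 2*G)
Z = 636 (Z = -8 + (4 - 2*(-21))*14 = -8 + (4 + 42)*14 = -8 + 46*14 = -8 + 644 = 636)
-49795/(-21623) + Z/(-28213) = -49795/(-21623) + 636/(-28213) = -49795*(-1/21623) + 636*(-1/28213) = 49795/21623 - 636/28213 = 1391114107/610049699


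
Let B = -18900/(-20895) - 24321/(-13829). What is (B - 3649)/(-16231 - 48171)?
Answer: 5017306540/88616218171 ≈ 0.056618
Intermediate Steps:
B = 7329099/2751971 (B = -18900*(-1/20895) - 24321*(-1/13829) = 180/199 + 24321/13829 = 7329099/2751971 ≈ 2.6632)
(B - 3649)/(-16231 - 48171) = (7329099/2751971 - 3649)/(-16231 - 48171) = -10034613080/2751971/(-64402) = -10034613080/2751971*(-1/64402) = 5017306540/88616218171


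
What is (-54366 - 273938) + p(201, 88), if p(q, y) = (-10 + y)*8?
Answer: -327680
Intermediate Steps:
p(q, y) = -80 + 8*y
(-54366 - 273938) + p(201, 88) = (-54366 - 273938) + (-80 + 8*88) = -328304 + (-80 + 704) = -328304 + 624 = -327680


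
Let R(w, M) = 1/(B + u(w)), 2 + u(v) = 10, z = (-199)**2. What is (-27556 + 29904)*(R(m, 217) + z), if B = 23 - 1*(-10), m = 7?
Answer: 3812311416/41 ≈ 9.2983e+7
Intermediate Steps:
z = 39601
u(v) = 8 (u(v) = -2 + 10 = 8)
B = 33 (B = 23 + 10 = 33)
R(w, M) = 1/41 (R(w, M) = 1/(33 + 8) = 1/41)
(-27556 + 29904)*(R(m, 217) + z) = (-27556 + 29904)*(1/41 + 39601) = 2348*(1623642/41) = 3812311416/41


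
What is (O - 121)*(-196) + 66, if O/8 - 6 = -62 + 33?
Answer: 59846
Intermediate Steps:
O = -184 (O = 48 + 8*(-62 + 33) = 48 + 8*(-29) = 48 - 232 = -184)
(O - 121)*(-196) + 66 = (-184 - 121)*(-196) + 66 = -305*(-196) + 66 = 59780 + 66 = 59846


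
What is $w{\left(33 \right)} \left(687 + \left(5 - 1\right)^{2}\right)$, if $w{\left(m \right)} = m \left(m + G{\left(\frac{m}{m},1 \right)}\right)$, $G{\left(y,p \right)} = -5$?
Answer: $649572$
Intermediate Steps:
$w{\left(m \right)} = m \left(-5 + m\right)$ ($w{\left(m \right)} = m \left(m - 5\right) = m \left(-5 + m\right)$)
$w{\left(33 \right)} \left(687 + \left(5 - 1\right)^{2}\right) = 33 \left(-5 + 33\right) \left(687 + \left(5 - 1\right)^{2}\right) = 33 \cdot 28 \left(687 + 4^{2}\right) = 924 \left(687 + 16\right) = 924 \cdot 703 = 649572$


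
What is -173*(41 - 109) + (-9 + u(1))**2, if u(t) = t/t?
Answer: 11828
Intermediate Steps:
u(t) = 1
-173*(41 - 109) + (-9 + u(1))**2 = -173*(41 - 109) + (-9 + 1)**2 = -173*(-68) + (-8)**2 = 11764 + 64 = 11828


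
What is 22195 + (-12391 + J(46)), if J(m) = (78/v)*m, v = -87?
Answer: 283120/29 ≈ 9762.8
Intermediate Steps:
J(m) = -26*m/29 (J(m) = (78/(-87))*m = (78*(-1/87))*m = -26*m/29)
22195 + (-12391 + J(46)) = 22195 + (-12391 - 26/29*46) = 22195 + (-12391 - 1196/29) = 22195 - 360535/29 = 283120/29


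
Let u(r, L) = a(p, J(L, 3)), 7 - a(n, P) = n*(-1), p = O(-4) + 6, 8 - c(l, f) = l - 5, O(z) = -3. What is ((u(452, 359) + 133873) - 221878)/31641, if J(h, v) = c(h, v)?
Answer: -87995/31641 ≈ -2.7810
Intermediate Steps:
c(l, f) = 13 - l (c(l, f) = 8 - (l - 5) = 8 - (-5 + l) = 8 + (5 - l) = 13 - l)
J(h, v) = 13 - h
p = 3 (p = -3 + 6 = 3)
a(n, P) = 7 + n (a(n, P) = 7 - n*(-1) = 7 - (-1)*n = 7 + n)
u(r, L) = 10 (u(r, L) = 7 + 3 = 10)
((u(452, 359) + 133873) - 221878)/31641 = ((10 + 133873) - 221878)/31641 = (133883 - 221878)*(1/31641) = -87995*1/31641 = -87995/31641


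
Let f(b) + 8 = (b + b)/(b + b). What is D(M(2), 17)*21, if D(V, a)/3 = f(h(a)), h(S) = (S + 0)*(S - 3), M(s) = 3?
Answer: -441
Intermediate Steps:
h(S) = S*(-3 + S)
f(b) = -7 (f(b) = -8 + (b + b)/(b + b) = -8 + (2*b)/((2*b)) = -8 + (2*b)*(1/(2*b)) = -8 + 1 = -7)
D(V, a) = -21 (D(V, a) = 3*(-7) = -21)
D(M(2), 17)*21 = -21*21 = -441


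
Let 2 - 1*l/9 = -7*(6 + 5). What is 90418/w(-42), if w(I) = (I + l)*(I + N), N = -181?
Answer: -90418/149187 ≈ -0.60607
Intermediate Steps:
l = 711 (l = 18 - (-63)*(6 + 5) = 18 - (-63)*11 = 18 - 9*(-77) = 18 + 693 = 711)
w(I) = (-181 + I)*(711 + I) (w(I) = (I + 711)*(I - 181) = (711 + I)*(-181 + I) = (-181 + I)*(711 + I))
90418/w(-42) = 90418/(-128691 + (-42)² + 530*(-42)) = 90418/(-128691 + 1764 - 22260) = 90418/(-149187) = 90418*(-1/149187) = -90418/149187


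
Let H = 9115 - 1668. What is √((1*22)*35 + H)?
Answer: 3*√913 ≈ 90.648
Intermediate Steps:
H = 7447
√((1*22)*35 + H) = √((1*22)*35 + 7447) = √(22*35 + 7447) = √(770 + 7447) = √8217 = 3*√913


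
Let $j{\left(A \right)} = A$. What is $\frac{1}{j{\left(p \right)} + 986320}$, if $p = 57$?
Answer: $\frac{1}{986377} \approx 1.0138 \cdot 10^{-6}$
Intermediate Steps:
$\frac{1}{j{\left(p \right)} + 986320} = \frac{1}{57 + 986320} = \frac{1}{986377}$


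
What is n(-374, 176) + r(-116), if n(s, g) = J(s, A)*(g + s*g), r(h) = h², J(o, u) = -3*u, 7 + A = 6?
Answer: -183488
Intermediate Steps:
A = -1 (A = -7 + 6 = -1)
n(s, g) = 3*g + 3*g*s (n(s, g) = (-3*(-1))*(g + s*g) = 3*(g + g*s) = 3*g + 3*g*s)
n(-374, 176) + r(-116) = 3*176*(1 - 374) + (-116)² = 3*176*(-373) + 13456 = -196944 + 13456 = -183488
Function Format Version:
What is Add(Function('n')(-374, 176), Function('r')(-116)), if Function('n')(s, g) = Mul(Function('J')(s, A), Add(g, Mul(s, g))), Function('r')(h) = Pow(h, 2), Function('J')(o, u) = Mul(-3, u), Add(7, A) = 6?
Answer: -183488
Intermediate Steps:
A = -1 (A = Add(-7, 6) = -1)
Function('n')(s, g) = Add(Mul(3, g), Mul(3, g, s)) (Function('n')(s, g) = Mul(Mul(-3, -1), Add(g, Mul(s, g))) = Mul(3, Add(g, Mul(g, s))) = Add(Mul(3, g), Mul(3, g, s)))
Add(Function('n')(-374, 176), Function('r')(-116)) = Add(Mul(3, 176, Add(1, -374)), Pow(-116, 2)) = Add(Mul(3, 176, -373), 13456) = Add(-196944, 13456) = -183488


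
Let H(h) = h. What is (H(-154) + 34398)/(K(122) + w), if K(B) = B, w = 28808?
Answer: 17122/14465 ≈ 1.1837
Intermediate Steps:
(H(-154) + 34398)/(K(122) + w) = (-154 + 34398)/(122 + 28808) = 34244/28930 = 34244*(1/28930) = 17122/14465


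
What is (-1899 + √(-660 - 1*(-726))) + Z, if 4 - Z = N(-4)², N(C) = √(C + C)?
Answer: -1887 + √66 ≈ -1878.9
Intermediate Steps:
N(C) = √2*√C (N(C) = √(2*C) = √2*√C)
Z = 12 (Z = 4 - (√2*√(-4))² = 4 - (√2*(2*I))² = 4 - (2*I*√2)² = 4 - 1*(-8) = 4 + 8 = 12)
(-1899 + √(-660 - 1*(-726))) + Z = (-1899 + √(-660 - 1*(-726))) + 12 = (-1899 + √(-660 + 726)) + 12 = (-1899 + √66) + 12 = -1887 + √66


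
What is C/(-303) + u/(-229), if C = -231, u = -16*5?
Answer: 25713/23129 ≈ 1.1117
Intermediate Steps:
u = -80
C/(-303) + u/(-229) = -231/(-303) - 80/(-229) = -231*(-1/303) - 80*(-1/229) = 77/101 + 80/229 = 25713/23129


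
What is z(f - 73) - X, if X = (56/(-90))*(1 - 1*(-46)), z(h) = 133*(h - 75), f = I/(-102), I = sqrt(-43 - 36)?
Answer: -884464/45 - 133*I*sqrt(79)/102 ≈ -19655.0 - 11.59*I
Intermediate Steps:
I = I*sqrt(79) (I = sqrt(-79) = I*sqrt(79) ≈ 8.8882*I)
f = -I*sqrt(79)/102 (f = (I*sqrt(79))/(-102) = (I*sqrt(79))*(-1/102) = -I*sqrt(79)/102 ≈ -0.087139*I)
z(h) = -9975 + 133*h (z(h) = 133*(-75 + h) = -9975 + 133*h)
X = -1316/45 (X = (56*(-1/90))*(1 + 46) = -28/45*47 = -1316/45 ≈ -29.244)
z(f - 73) - X = (-9975 + 133*(-I*sqrt(79)/102 - 73)) - 1*(-1316/45) = (-9975 + 133*(-73 - I*sqrt(79)/102)) + 1316/45 = (-9975 + (-9709 - 133*I*sqrt(79)/102)) + 1316/45 = (-19684 - 133*I*sqrt(79)/102) + 1316/45 = -884464/45 - 133*I*sqrt(79)/102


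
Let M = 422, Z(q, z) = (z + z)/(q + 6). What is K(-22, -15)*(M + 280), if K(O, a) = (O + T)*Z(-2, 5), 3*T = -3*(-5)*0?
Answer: -38610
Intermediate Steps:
Z(q, z) = 2*z/(6 + q) (Z(q, z) = (2*z)/(6 + q) = 2*z/(6 + q))
T = 0 (T = (-3*(-5)*0)/3 = (15*0)/3 = (⅓)*0 = 0)
K(O, a) = 5*O/2 (K(O, a) = (O + 0)*(2*5/(6 - 2)) = O*(2*5/4) = O*(2*5*(¼)) = O*(5/2) = 5*O/2)
K(-22, -15)*(M + 280) = ((5/2)*(-22))*(422 + 280) = -55*702 = -38610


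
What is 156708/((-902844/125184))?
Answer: -544925952/25079 ≈ -21728.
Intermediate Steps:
156708/((-902844/125184)) = 156708/((-902844*1/125184)) = 156708/(-75237/10432) = 156708*(-10432/75237) = -544925952/25079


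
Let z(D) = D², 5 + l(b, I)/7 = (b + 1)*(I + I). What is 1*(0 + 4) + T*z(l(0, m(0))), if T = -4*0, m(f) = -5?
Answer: 4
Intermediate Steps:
l(b, I) = -35 + 14*I*(1 + b) (l(b, I) = -35 + 7*((b + 1)*(I + I)) = -35 + 7*((1 + b)*(2*I)) = -35 + 7*(2*I*(1 + b)) = -35 + 14*I*(1 + b))
T = 0
1*(0 + 4) + T*z(l(0, m(0))) = 1*(0 + 4) + 0*(-35 + 14*(-5) + 14*(-5)*0)² = 1*4 + 0*(-35 - 70 + 0)² = 4 + 0*(-105)² = 4 + 0*11025 = 4 + 0 = 4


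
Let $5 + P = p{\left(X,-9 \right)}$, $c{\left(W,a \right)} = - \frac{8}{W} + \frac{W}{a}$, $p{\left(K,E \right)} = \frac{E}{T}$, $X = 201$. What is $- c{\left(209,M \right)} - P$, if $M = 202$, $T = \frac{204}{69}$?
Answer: $\frac{10116413}{1435412} \approx 7.0477$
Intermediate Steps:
$T = \frac{68}{23}$ ($T = 204 \cdot \frac{1}{69} = \frac{68}{23} \approx 2.9565$)
$p{\left(K,E \right)} = \frac{23 E}{68}$ ($p{\left(K,E \right)} = \frac{E}{\frac{68}{23}} = E \frac{23}{68} = \frac{23 E}{68}$)
$P = - \frac{547}{68}$ ($P = -5 + \frac{23}{68} \left(-9\right) = -5 - \frac{207}{68} = - \frac{547}{68} \approx -8.0441$)
$- c{\left(209,M \right)} - P = - (- \frac{8}{209} + \frac{209}{202}) - - \frac{547}{68} = - (\left(-8\right) \frac{1}{209} + 209 \cdot \frac{1}{202}) + \frac{547}{68} = - (- \frac{8}{209} + \frac{209}{202}) + \frac{547}{68} = \left(-1\right) \frac{42065}{42218} + \frac{547}{68} = - \frac{42065}{42218} + \frac{547}{68} = \frac{10116413}{1435412}$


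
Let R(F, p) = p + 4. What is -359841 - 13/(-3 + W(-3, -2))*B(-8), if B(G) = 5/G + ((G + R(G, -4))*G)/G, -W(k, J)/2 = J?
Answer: -2877831/8 ≈ -3.5973e+5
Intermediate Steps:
W(k, J) = -2*J
R(F, p) = 4 + p
B(G) = G + 5/G (B(G) = 5/G + ((G + (4 - 4))*G)/G = 5/G + ((G + 0)*G)/G = 5/G + (G*G)/G = 5/G + G²/G = 5/G + G = G + 5/G)
-359841 - 13/(-3 + W(-3, -2))*B(-8) = -359841 - 13/(-3 - 2*(-2))*(-8 + 5/(-8)) = -359841 - 13/(-3 + 4)*(-8 + 5*(-⅛)) = -359841 - 13/1*(-8 - 5/8) = -359841 - 1*13*(-69)/8 = -359841 - 13*(-69)/8 = -359841 - 1*(-897/8) = -359841 + 897/8 = -2877831/8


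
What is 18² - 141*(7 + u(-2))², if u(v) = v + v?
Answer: -945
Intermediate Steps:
u(v) = 2*v
18² - 141*(7 + u(-2))² = 18² - 141*(7 + 2*(-2))² = 324 - 141*(7 - 4)² = 324 - 141*3² = 324 - 141*9 = 324 - 1269 = -945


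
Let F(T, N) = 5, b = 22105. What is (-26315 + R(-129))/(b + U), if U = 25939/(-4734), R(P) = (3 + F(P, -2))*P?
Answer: -129460698/104619131 ≈ -1.2374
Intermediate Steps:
R(P) = 8*P (R(P) = (3 + 5)*P = 8*P)
U = -25939/4734 (U = 25939*(-1/4734) = -25939/4734 ≈ -5.4793)
(-26315 + R(-129))/(b + U) = (-26315 + 8*(-129))/(22105 - 25939/4734) = (-26315 - 1032)/(104619131/4734) = -27347*4734/104619131 = -129460698/104619131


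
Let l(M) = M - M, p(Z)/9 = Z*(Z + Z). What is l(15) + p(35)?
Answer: 22050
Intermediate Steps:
p(Z) = 18*Z² (p(Z) = 9*(Z*(Z + Z)) = 9*(Z*(2*Z)) = 9*(2*Z²) = 18*Z²)
l(M) = 0
l(15) + p(35) = 0 + 18*35² = 0 + 18*1225 = 0 + 22050 = 22050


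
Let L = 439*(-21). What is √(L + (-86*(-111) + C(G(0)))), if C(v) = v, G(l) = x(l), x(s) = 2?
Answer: √329 ≈ 18.138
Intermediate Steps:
G(l) = 2
L = -9219
√(L + (-86*(-111) + C(G(0)))) = √(-9219 + (-86*(-111) + 2)) = √(-9219 + (9546 + 2)) = √(-9219 + 9548) = √329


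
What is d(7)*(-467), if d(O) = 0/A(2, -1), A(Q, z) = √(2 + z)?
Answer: 0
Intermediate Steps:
d(O) = 0 (d(O) = 0/(√(2 - 1)) = 0/(√1) = 0/1 = 0*1 = 0)
d(7)*(-467) = 0*(-467) = 0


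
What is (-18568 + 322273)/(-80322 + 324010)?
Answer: 303705/243688 ≈ 1.2463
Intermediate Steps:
(-18568 + 322273)/(-80322 + 324010) = 303705/243688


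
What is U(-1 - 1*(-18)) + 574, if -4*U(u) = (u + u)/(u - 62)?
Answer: 51677/90 ≈ 574.19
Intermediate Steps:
U(u) = -u/(2*(-62 + u)) (U(u) = -(u + u)/(4*(u - 62)) = -2*u/(4*(-62 + u)) = -u/(2*(-62 + u)))
U(-1 - 1*(-18)) + 574 = -(-1 - 1*(-18))/(-124 + 2*(-1 - 1*(-18))) + 574 = -(-1 + 18)/(-124 + 2*(-1 + 18)) + 574 = -1*17/(-124 + 2*17) + 574 = -1*17/(-124 + 34) + 574 = -1*17/(-90) + 574 = -1*17*(-1/90) + 574 = 17/90 + 574 = 51677/90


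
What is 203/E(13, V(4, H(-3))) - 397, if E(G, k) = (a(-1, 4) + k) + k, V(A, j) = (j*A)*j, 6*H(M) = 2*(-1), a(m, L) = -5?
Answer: -16516/37 ≈ -446.38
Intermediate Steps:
H(M) = -1/3 (H(M) = (2*(-1))/6 = (1/6)*(-2) = -1/3)
V(A, j) = A*j**2 (V(A, j) = (A*j)*j = A*j**2)
E(G, k) = -5 + 2*k (E(G, k) = (-5 + k) + k = -5 + 2*k)
203/E(13, V(4, H(-3))) - 397 = 203/(-5 + 2*(4*(-1/3)**2)) - 397 = 203/(-5 + 2*(4*(1/9))) - 397 = 203/(-5 + 2*(4/9)) - 397 = 203/(-5 + 8/9) - 397 = 203/(-37/9) - 397 = -9/37*203 - 397 = -1827/37 - 397 = -16516/37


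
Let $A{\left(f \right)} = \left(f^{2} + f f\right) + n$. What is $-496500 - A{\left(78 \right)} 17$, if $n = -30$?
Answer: $-702846$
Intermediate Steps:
$A{\left(f \right)} = -30 + 2 f^{2}$ ($A{\left(f \right)} = \left(f^{2} + f f\right) - 30 = \left(f^{2} + f^{2}\right) - 30 = 2 f^{2} - 30 = -30 + 2 f^{2}$)
$-496500 - A{\left(78 \right)} 17 = -496500 - \left(-30 + 2 \cdot 78^{2}\right) 17 = -496500 - \left(-30 + 2 \cdot 6084\right) 17 = -496500 - \left(-30 + 12168\right) 17 = -496500 - 12138 \cdot 17 = -496500 - 206346 = -702846$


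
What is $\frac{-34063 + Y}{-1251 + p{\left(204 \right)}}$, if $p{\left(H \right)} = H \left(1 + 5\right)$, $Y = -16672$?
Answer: $\frac{50735}{27} \approx 1879.1$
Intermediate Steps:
$p{\left(H \right)} = 6 H$ ($p{\left(H \right)} = H 6 = 6 H$)
$\frac{-34063 + Y}{-1251 + p{\left(204 \right)}} = \frac{-34063 - 16672}{-1251 + 6 \cdot 204} = - \frac{50735}{-1251 + 1224} = - \frac{50735}{-27} = \left(-50735\right) \left(- \frac{1}{27}\right) = \frac{50735}{27}$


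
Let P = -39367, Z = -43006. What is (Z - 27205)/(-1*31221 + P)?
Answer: 70211/70588 ≈ 0.99466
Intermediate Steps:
(Z - 27205)/(-1*31221 + P) = (-43006 - 27205)/(-1*31221 - 39367) = -70211/(-31221 - 39367) = -70211/(-70588) = -70211*(-1/70588) = 70211/70588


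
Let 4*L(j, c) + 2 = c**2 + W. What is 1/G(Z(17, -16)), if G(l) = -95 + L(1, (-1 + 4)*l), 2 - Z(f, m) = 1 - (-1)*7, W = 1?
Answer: -4/57 ≈ -0.070175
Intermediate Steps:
L(j, c) = -1/4 + c**2/4 (L(j, c) = -1/2 + (c**2 + 1)/4 = -1/2 + (1 + c**2)/4 = -1/2 + (1/4 + c**2/4) = -1/4 + c**2/4)
Z(f, m) = -6 (Z(f, m) = 2 - (1 - (-1)*7) = 2 - (1 - 1*(-7)) = 2 - (1 + 7) = 2 - 1*8 = 2 - 8 = -6)
G(l) = -381/4 + 9*l**2/4 (G(l) = -95 + (-1/4 + ((-1 + 4)*l)**2/4) = -95 + (-1/4 + (3*l)**2/4) = -95 + (-1/4 + (9*l**2)/4) = -95 + (-1/4 + 9*l**2/4) = -381/4 + 9*l**2/4)
1/G(Z(17, -16)) = 1/(-381/4 + (9/4)*(-6)**2) = 1/(-381/4 + (9/4)*36) = 1/(-381/4 + 81) = 1/(-57/4) = -4/57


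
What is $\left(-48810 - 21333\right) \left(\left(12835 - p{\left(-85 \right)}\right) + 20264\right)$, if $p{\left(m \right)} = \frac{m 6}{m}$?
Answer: $-2321242299$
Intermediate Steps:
$p{\left(m \right)} = 6$ ($p{\left(m \right)} = \frac{6 m}{m} = 6$)
$\left(-48810 - 21333\right) \left(\left(12835 - p{\left(-85 \right)}\right) + 20264\right) = \left(-48810 - 21333\right) \left(\left(12835 - 6\right) + 20264\right) = - 70143 \left(\left(12835 - 6\right) + 20264\right) = - 70143 \left(12829 + 20264\right) = \left(-70143\right) 33093 = -2321242299$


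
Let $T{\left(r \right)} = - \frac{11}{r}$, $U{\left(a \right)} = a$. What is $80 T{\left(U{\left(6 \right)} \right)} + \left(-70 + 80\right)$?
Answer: $- \frac{410}{3} \approx -136.67$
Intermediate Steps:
$80 T{\left(U{\left(6 \right)} \right)} + \left(-70 + 80\right) = 80 \left(- \frac{11}{6}\right) + \left(-70 + 80\right) = 80 \left(\left(-11\right) \frac{1}{6}\right) + 10 = 80 \left(- \frac{11}{6}\right) + 10 = - \frac{440}{3} + 10 = - \frac{410}{3}$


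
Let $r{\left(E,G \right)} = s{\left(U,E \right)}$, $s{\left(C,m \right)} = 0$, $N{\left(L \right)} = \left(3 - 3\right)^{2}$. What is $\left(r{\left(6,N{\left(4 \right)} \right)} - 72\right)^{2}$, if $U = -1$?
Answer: $5184$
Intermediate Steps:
$N{\left(L \right)} = 0$ ($N{\left(L \right)} = 0^{2} = 0$)
$r{\left(E,G \right)} = 0$
$\left(r{\left(6,N{\left(4 \right)} \right)} - 72\right)^{2} = \left(0 - 72\right)^{2} = \left(-72\right)^{2} = 5184$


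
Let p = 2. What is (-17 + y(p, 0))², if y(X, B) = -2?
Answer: 361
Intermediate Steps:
(-17 + y(p, 0))² = (-17 - 2)² = (-19)² = 361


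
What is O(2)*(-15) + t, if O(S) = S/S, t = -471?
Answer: -486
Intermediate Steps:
O(S) = 1
O(2)*(-15) + t = 1*(-15) - 471 = -15 - 471 = -486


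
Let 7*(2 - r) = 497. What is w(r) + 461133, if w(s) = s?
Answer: 461064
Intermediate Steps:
r = -69 (r = 2 - ⅐*497 = 2 - 71 = -69)
w(r) + 461133 = -69 + 461133 = 461064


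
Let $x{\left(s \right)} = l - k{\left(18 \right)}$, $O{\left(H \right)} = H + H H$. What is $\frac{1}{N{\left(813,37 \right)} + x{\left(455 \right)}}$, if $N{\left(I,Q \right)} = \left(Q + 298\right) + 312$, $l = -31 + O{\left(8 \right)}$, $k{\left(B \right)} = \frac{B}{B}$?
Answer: $\frac{1}{687} \approx 0.0014556$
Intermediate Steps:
$O{\left(H \right)} = H + H^{2}$
$k{\left(B \right)} = 1$
$l = 41$ ($l = -31 + 8 \left(1 + 8\right) = -31 + 8 \cdot 9 = -31 + 72 = 41$)
$N{\left(I,Q \right)} = 610 + Q$ ($N{\left(I,Q \right)} = \left(298 + Q\right) + 312 = 610 + Q$)
$x{\left(s \right)} = 40$ ($x{\left(s \right)} = 41 - 1 = 40$)
$\frac{1}{N{\left(813,37 \right)} + x{\left(455 \right)}} = \frac{1}{\left(610 + 37\right) + 40} = \frac{1}{647 + 40} = \frac{1}{687}$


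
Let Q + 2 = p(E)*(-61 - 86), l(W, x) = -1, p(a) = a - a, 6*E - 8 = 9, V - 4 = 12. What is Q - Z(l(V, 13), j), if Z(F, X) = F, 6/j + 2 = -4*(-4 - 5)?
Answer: -1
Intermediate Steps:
V = 16 (V = 4 + 12 = 16)
E = 17/6 (E = 4/3 + (⅙)*9 = 4/3 + 3/2 = 17/6 ≈ 2.8333)
p(a) = 0
Q = -2 (Q = -2 + 0*(-61 - 86) = -2 + 0*(-147) = -2 + 0 = -2)
j = 3/17 (j = 6/(-2 - 4*(-4 - 5)) = 6/(-2 - 4*(-9)) = 6/(-2 + 36) = 6/34 = 6*(1/34) = 3/17 ≈ 0.17647)
Q - Z(l(V, 13), j) = -2 - 1*(-1) = -2 + 1 = -1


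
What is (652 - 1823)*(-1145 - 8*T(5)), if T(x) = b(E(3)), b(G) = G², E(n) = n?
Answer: 1425107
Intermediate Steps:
T(x) = 9 (T(x) = 3² = 9)
(652 - 1823)*(-1145 - 8*T(5)) = (652 - 1823)*(-1145 - 8*9) = -1171*(-1145 - 72) = -1171*(-1217) = 1425107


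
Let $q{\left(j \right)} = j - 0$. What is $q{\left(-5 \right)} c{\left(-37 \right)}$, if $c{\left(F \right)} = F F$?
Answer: $-6845$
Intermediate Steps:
$c{\left(F \right)} = F^{2}$
$q{\left(j \right)} = j$ ($q{\left(j \right)} = j + 0 = j$)
$q{\left(-5 \right)} c{\left(-37 \right)} = - 5 \left(-37\right)^{2} = \left(-5\right) 1369 = -6845$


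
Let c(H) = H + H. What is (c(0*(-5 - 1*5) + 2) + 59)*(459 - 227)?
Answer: 14616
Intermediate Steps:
c(H) = 2*H
(c(0*(-5 - 1*5) + 2) + 59)*(459 - 227) = (2*(0*(-5 - 1*5) + 2) + 59)*(459 - 227) = (2*(0*(-5 - 5) + 2) + 59)*232 = (2*(0*(-10) + 2) + 59)*232 = (2*(0 + 2) + 59)*232 = (2*2 + 59)*232 = (4 + 59)*232 = 63*232 = 14616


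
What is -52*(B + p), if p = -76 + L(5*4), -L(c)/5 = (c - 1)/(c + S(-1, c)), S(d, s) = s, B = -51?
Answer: 13455/2 ≈ 6727.5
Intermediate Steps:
L(c) = -5*(-1 + c)/(2*c) (L(c) = -5*(c - 1)/(c + c) = -5*(-1 + c)/(2*c))
p = -627/8 (p = -76 + 5*(1 - 5*4)/(2*((5*4))) = -76 + (5/2)*(1 - 1*20)/20 = -76 + (5/2)*(1/20)*(1 - 20) = -76 + (5/2)*(1/20)*(-19) = -76 - 19/8 = -627/8 ≈ -78.375)
-52*(B + p) = -52*(-51 - 627/8) = -52*(-1035/8) = 13455/2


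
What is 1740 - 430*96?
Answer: -39540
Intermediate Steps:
1740 - 430*96 = 1740 - 41280 = -39540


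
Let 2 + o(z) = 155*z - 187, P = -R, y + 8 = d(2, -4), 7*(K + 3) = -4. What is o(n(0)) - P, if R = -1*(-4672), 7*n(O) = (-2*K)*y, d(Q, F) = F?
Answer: 126667/49 ≈ 2585.0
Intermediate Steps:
K = -25/7 (K = -3 + (⅐)*(-4) = -3 - 4/7 = -25/7 ≈ -3.5714)
y = -12 (y = -8 - 4 = -12)
n(O) = -600/49 (n(O) = (-2*(-25/7)*(-12))/7 = ((50/7)*(-12))/7 = (⅐)*(-600/7) = -600/49)
R = 4672
P = -4672 (P = -1*4672 = -4672)
o(z) = -189 + 155*z (o(z) = -2 + (155*z - 187) = -2 + (-187 + 155*z) = -189 + 155*z)
o(n(0)) - P = (-189 + 155*(-600/49)) - 1*(-4672) = (-189 - 93000/49) + 4672 = -102261/49 + 4672 = 126667/49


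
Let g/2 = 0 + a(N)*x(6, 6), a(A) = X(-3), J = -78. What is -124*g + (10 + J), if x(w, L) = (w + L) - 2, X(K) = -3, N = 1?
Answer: 7372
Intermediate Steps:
x(w, L) = -2 + L + w (x(w, L) = (L + w) - 2 = -2 + L + w)
a(A) = -3
g = -60 (g = 2*(0 - 3*(-2 + 6 + 6)) = 2*(0 - 3*10) = 2*(0 - 30) = 2*(-30) = -60)
-124*g + (10 + J) = -124*(-60) + (10 - 78) = 7440 - 68 = 7372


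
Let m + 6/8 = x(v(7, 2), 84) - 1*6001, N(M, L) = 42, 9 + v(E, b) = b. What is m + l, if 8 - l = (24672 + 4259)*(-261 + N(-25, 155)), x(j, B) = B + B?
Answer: 25320253/4 ≈ 6.3301e+6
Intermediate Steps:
v(E, b) = -9 + b
x(j, B) = 2*B
l = 6335897 (l = 8 - (24672 + 4259)*(-261 + 42) = 8 - 28931*(-219) = 8 - 1*(-6335889) = 8 + 6335889 = 6335897)
m = -23335/4 (m = -¾ + (2*84 - 1*6001) = -¾ + (168 - 6001) = -¾ - 5833 = -23335/4 ≈ -5833.8)
m + l = -23335/4 + 6335897 = 25320253/4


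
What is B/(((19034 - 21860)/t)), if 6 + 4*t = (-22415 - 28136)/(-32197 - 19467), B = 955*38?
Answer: 4707411785/292004928 ≈ 16.121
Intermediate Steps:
B = 36290
t = -259433/206656 (t = -3/2 + ((-22415 - 28136)/(-32197 - 19467))/4 = -3/2 + (-50551/(-51664))/4 = -3/2 + (-50551*(-1/51664))/4 = -3/2 + (¼)*(50551/51664) = -3/2 + 50551/206656 = -259433/206656 ≈ -1.2554)
B/(((19034 - 21860)/t)) = 36290/(((19034 - 21860)/(-259433/206656))) = 36290/((-2826*(-206656/259433))) = 36290/(584009856/259433) = 36290*(259433/584009856) = 4707411785/292004928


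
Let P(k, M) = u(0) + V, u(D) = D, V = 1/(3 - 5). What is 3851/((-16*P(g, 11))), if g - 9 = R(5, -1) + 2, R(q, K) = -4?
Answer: 3851/8 ≈ 481.38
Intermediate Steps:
V = -1/2 (V = 1/(-2) = -1/2 ≈ -0.50000)
g = 7 (g = 9 + (-4 + 2) = 9 - 2 = 7)
P(k, M) = -1/2 (P(k, M) = 0 - 1/2 = -1/2)
3851/((-16*P(g, 11))) = 3851/((-16*(-1/2))) = 3851/8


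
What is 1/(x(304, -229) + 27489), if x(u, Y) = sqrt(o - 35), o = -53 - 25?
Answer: 27489/755645234 - I*sqrt(113)/755645234 ≈ 3.6378e-5 - 1.4068e-8*I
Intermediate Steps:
o = -78
x(u, Y) = I*sqrt(113) (x(u, Y) = sqrt(-78 - 35) = sqrt(-113) = I*sqrt(113))
1/(x(304, -229) + 27489) = 1/(I*sqrt(113) + 27489) = 1/(27489 + I*sqrt(113))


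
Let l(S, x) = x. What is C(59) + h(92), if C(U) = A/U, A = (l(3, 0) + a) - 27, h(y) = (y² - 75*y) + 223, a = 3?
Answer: 105409/59 ≈ 1786.6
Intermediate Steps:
h(y) = 223 + y² - 75*y
A = -24 (A = (0 + 3) - 27 = 3 - 27 = -24)
C(U) = -24/U
C(59) + h(92) = -24/59 + (223 + 92² - 75*92) = -24*1/59 + (223 + 8464 - 6900) = -24/59 + 1787 = 105409/59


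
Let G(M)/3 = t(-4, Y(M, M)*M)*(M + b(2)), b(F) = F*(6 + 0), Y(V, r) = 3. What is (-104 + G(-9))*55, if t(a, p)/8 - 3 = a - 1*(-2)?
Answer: -1760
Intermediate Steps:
t(a, p) = 40 + 8*a (t(a, p) = 24 + 8*(a - 1*(-2)) = 24 + 8*(a + 2) = 24 + 8*(2 + a) = 24 + (16 + 8*a) = 40 + 8*a)
b(F) = 6*F (b(F) = F*6 = 6*F)
G(M) = 288 + 24*M (G(M) = 3*((40 + 8*(-4))*(M + 6*2)) = 3*((40 - 32)*(M + 12)) = 3*(8*(12 + M)) = 3*(96 + 8*M) = 288 + 24*M)
(-104 + G(-9))*55 = (-104 + (288 + 24*(-9)))*55 = (-104 + (288 - 216))*55 = (-104 + 72)*55 = -32*55 = -1760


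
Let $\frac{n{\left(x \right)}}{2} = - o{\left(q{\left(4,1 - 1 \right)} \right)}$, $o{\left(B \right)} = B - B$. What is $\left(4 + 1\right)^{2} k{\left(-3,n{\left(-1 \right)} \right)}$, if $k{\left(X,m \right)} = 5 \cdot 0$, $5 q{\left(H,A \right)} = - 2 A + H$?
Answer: $0$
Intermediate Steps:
$q{\left(H,A \right)} = - \frac{2 A}{5} + \frac{H}{5}$ ($q{\left(H,A \right)} = \frac{- 2 A + H}{5} = \frac{H - 2 A}{5} = - \frac{2 A}{5} + \frac{H}{5}$)
$o{\left(B \right)} = 0$
$n{\left(x \right)} = 0$ ($n{\left(x \right)} = 2 \left(\left(-1\right) 0\right) = 2 \cdot 0 = 0$)
$k{\left(X,m \right)} = 0$
$\left(4 + 1\right)^{2} k{\left(-3,n{\left(-1 \right)} \right)} = \left(4 + 1\right)^{2} \cdot 0 = 5^{2} \cdot 0 = 25 \cdot 0 = 0$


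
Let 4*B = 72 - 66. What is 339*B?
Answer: 1017/2 ≈ 508.50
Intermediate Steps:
B = 3/2 (B = (72 - 66)/4 = (¼)*6 = 3/2 ≈ 1.5000)
339*B = 339*(3/2) = 1017/2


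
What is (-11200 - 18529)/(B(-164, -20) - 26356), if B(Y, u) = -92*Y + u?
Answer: 29729/11288 ≈ 2.6337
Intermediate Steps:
B(Y, u) = u - 92*Y
(-11200 - 18529)/(B(-164, -20) - 26356) = (-11200 - 18529)/((-20 - 92*(-164)) - 26356) = -29729/((-20 + 15088) - 26356) = -29729/(15068 - 26356) = -29729/(-11288) = -29729*(-1/11288) = 29729/11288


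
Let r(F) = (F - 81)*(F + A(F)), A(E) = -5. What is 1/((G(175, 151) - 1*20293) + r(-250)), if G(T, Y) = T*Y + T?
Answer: 1/90712 ≈ 1.1024e-5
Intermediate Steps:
G(T, Y) = T + T*Y
r(F) = (-81 + F)*(-5 + F) (r(F) = (F - 81)*(F - 5) = (-81 + F)*(-5 + F))
1/((G(175, 151) - 1*20293) + r(-250)) = 1/((175*(1 + 151) - 1*20293) + (405 + (-250)**2 - 86*(-250))) = 1/((175*152 - 20293) + (405 + 62500 + 21500)) = 1/((26600 - 20293) + 84405) = 1/(6307 + 84405) = 1/90712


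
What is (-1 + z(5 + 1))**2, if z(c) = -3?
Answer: 16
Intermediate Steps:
(-1 + z(5 + 1))**2 = (-1 - 3)**2 = (-4)**2 = 16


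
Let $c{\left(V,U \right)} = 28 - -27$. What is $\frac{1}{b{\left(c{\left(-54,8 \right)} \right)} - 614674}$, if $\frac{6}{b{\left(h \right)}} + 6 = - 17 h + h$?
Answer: $- \frac{443}{272300585} \approx -1.6269 \cdot 10^{-6}$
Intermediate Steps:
$c{\left(V,U \right)} = 55$ ($c{\left(V,U \right)} = 28 + 27 = 55$)
$b{\left(h \right)} = \frac{6}{-6 - 16 h}$ ($b{\left(h \right)} = \frac{6}{-6 + \left(- 17 h + h\right)} = \frac{6}{-6 - 16 h}$)
$\frac{1}{b{\left(c{\left(-54,8 \right)} \right)} - 614674} = \frac{1}{- \frac{3}{3 + 8 \cdot 55} - 614674} = \frac{1}{- \frac{3}{3 + 440} - 614674} = \frac{1}{- \frac{3}{443} - 614674} = \frac{1}{- \frac{272300585}{443}} = - \frac{443}{272300585}$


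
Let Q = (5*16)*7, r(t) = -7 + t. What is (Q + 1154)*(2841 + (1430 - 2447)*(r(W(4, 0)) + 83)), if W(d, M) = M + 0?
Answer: -127609014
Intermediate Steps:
W(d, M) = M
Q = 560 (Q = 80*7 = 560)
(Q + 1154)*(2841 + (1430 - 2447)*(r(W(4, 0)) + 83)) = (560 + 1154)*(2841 + (1430 - 2447)*((-7 + 0) + 83)) = 1714*(2841 - 1017*(-7 + 83)) = 1714*(2841 - 1017*76) = 1714*(2841 - 77292) = 1714*(-74451) = -127609014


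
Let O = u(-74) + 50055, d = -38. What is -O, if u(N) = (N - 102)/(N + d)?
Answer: -350396/7 ≈ -50057.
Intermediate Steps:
u(N) = (-102 + N)/(-38 + N) (u(N) = (N - 102)/(N - 38) = (-102 + N)/(-38 + N))
O = 350396/7 (O = (-102 - 74)/(-38 - 74) + 50055 = -176/(-112) + 50055 = -1/112*(-176) + 50055 = 11/7 + 50055 = 350396/7 ≈ 50057.)
-O = -1*350396/7 = -350396/7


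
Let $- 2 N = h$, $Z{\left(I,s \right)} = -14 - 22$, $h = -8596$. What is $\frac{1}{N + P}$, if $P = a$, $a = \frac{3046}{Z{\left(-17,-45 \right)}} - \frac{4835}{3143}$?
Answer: $\frac{56574}{238281233} \approx 0.00023743$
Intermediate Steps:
$Z{\left(I,s \right)} = -36$
$a = - \frac{4873819}{56574}$ ($a = \frac{3046}{-36} - \frac{4835}{3143} = 3046 \left(- \frac{1}{36}\right) - \frac{4835}{3143} = - \frac{1523}{18} - \frac{4835}{3143} = - \frac{4873819}{56574} \approx -86.149$)
$N = 4298$ ($N = \left(- \frac{1}{2}\right) \left(-8596\right) = 4298$)
$P = - \frac{4873819}{56574} \approx -86.149$
$\frac{1}{N + P} = \frac{1}{4298 - \frac{4873819}{56574}} = \frac{1}{\frac{238281233}{56574}} = \frac{56574}{238281233}$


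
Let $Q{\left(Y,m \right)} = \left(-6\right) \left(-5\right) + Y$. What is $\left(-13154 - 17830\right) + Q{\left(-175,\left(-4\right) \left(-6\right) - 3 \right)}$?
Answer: $-31129$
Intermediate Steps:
$Q{\left(Y,m \right)} = 30 + Y$
$\left(-13154 - 17830\right) + Q{\left(-175,\left(-4\right) \left(-6\right) - 3 \right)} = \left(-13154 - 17830\right) + \left(30 - 175\right) = -30984 - 145 = -31129$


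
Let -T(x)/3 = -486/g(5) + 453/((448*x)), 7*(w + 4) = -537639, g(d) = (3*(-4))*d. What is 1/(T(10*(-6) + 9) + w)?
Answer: -5440/417975937 ≈ -1.3015e-5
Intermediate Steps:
g(d) = -12*d
w = -537667/7 (w = -4 + (⅐)*(-537639) = -4 - 537639/7 = -537667/7 ≈ -76810.)
T(x) = -243/10 - 1359/(448*x) (T(x) = -3*(-486/((-12*5)) + 453/((448*x))) = -3*(-486/(-60) + 453*(1/(448*x))) = -3*(-486*(-1/60) + 453/(448*x)) = -3*(81/10 + 453/(448*x)) = -243/10 - 1359/(448*x))
1/(T(10*(-6) + 9) + w) = 1/(9*(-755 - 6048*(10*(-6) + 9))/(2240*(10*(-6) + 9)) - 537667/7) = 1/(9*(-755 - 6048*(-60 + 9))/(2240*(-60 + 9)) - 537667/7) = 1/((9/2240)*(-755 - 6048*(-51))/(-51) - 537667/7) = 1/((9/2240)*(-1/51)*(-755 + 308448) - 537667/7) = 1/((9/2240)*(-1/51)*307693 - 537667/7) = 1/(-923079/38080 - 537667/7) = 1/(-417975937/5440) = -5440/417975937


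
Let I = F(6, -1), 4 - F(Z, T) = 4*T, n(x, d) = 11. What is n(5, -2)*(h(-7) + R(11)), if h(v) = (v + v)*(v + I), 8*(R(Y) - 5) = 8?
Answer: -88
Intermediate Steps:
R(Y) = 6 (R(Y) = 5 + (1/8)*8 = 5 + 1 = 6)
F(Z, T) = 4 - 4*T
I = 8 (I = 4 - 4*(-1) = 4 + 4 = 8)
h(v) = 2*v*(8 + v) (h(v) = (v + v)*(v + 8) = (2*v)*(8 + v) = 2*v*(8 + v))
n(5, -2)*(h(-7) + R(11)) = 11*(2*(-7)*(8 - 7) + 6) = 11*(2*(-7)*1 + 6) = 11*(-14 + 6) = 11*(-8) = -88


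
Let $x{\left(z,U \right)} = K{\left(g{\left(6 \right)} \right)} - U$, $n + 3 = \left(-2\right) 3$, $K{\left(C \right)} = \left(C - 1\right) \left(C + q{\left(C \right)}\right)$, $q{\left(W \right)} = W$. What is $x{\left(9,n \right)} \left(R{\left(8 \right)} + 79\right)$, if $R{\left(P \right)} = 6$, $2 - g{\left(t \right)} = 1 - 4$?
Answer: $4165$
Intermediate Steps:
$g{\left(t \right)} = 5$ ($g{\left(t \right)} = 2 - \left(1 - 4\right) = 2 - -3 = 2 + 3 = 5$)
$K{\left(C \right)} = 2 C \left(-1 + C\right)$ ($K{\left(C \right)} = \left(C - 1\right) \left(C + C\right) = \left(-1 + C\right) 2 C = 2 C \left(-1 + C\right)$)
$n = -9$ ($n = -3 - 6 = -9$)
$x{\left(z,U \right)} = 40 - U$ ($x{\left(z,U \right)} = 2 \cdot 5 \left(-1 + 5\right) - U = 2 \cdot 5 \cdot 4 - U = 40 - U$)
$x{\left(9,n \right)} \left(R{\left(8 \right)} + 79\right) = \left(40 - -9\right) \left(6 + 79\right) = \left(40 + 9\right) 85 = 49 \cdot 85 = 4165$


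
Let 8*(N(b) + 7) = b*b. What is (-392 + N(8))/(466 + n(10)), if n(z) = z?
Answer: -23/28 ≈ -0.82143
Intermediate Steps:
N(b) = -7 + b²/8 (N(b) = -7 + (b*b)/8 = -7 + b²/8)
(-392 + N(8))/(466 + n(10)) = (-392 + (-7 + (⅛)*8²))/(466 + 10) = (-392 + (-7 + (⅛)*64))/476 = (-392 + (-7 + 8))*(1/476) = (-392 + 1)*(1/476) = -391*1/476 = -23/28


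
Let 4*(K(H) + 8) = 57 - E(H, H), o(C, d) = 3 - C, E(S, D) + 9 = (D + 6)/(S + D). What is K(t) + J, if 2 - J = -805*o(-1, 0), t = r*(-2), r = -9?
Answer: 9691/3 ≈ 3230.3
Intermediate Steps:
E(S, D) = -9 + (6 + D)/(D + S) (E(S, D) = -9 + (D + 6)/(S + D) = -9 + (6 + D)/(D + S))
t = 18 (t = -9*(-2) = 18)
J = 3222 (J = 2 - (-805)*(3 - 1*(-1)) = 2 - (-805)*(3 + 1) = 2 - (-805)*4 = 2 - 1*(-3220) = 2 + 3220 = 3222)
K(H) = 25/4 - (6 - 17*H)/(8*H) (K(H) = -8 + (57 - (6 - 9*H - 8*H)/(H + H))/4 = -8 + (57 - (6 - 17*H)/(2*H))/4 = -8 + (57/4 - (6 - 17*H)/(8*H)) = 25/4 - (6 - 17*H)/(8*H))
K(t) + J = (⅛)*(-6 + 67*18)/18 + 3222 = (⅛)*(1/18)*(-6 + 1206) + 3222 = (⅛)*(1/18)*1200 + 3222 = 25/3 + 3222 = 9691/3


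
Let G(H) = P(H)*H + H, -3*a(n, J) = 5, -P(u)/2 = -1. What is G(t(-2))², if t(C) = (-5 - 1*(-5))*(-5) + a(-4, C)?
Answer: 25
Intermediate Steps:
P(u) = 2 (P(u) = -2*(-1) = 2)
a(n, J) = -5/3 (a(n, J) = -⅓*5 = -5/3)
t(C) = -5/3 (t(C) = (-5 - 1*(-5))*(-5) - 5/3 = (-5 + 5)*(-5) - 5/3 = 0*(-5) - 5/3 = 0 - 5/3 = -5/3)
G(H) = 3*H (G(H) = 2*H + H = 3*H)
G(t(-2))² = (3*(-5/3))² = (-5)² = 25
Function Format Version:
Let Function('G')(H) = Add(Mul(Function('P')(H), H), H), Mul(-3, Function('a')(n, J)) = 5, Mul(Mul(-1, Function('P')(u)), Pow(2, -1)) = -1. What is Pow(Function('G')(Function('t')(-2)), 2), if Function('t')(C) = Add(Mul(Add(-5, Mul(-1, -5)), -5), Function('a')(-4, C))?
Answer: 25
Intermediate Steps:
Function('P')(u) = 2 (Function('P')(u) = Mul(-2, -1) = 2)
Function('a')(n, J) = Rational(-5, 3) (Function('a')(n, J) = Mul(Rational(-1, 3), 5) = Rational(-5, 3))
Function('t')(C) = Rational(-5, 3) (Function('t')(C) = Add(Mul(Add(-5, Mul(-1, -5)), -5), Rational(-5, 3)) = Add(Mul(Add(-5, 5), -5), Rational(-5, 3)) = Add(Mul(0, -5), Rational(-5, 3)) = Add(0, Rational(-5, 3)) = Rational(-5, 3))
Function('G')(H) = Mul(3, H) (Function('G')(H) = Add(Mul(2, H), H) = Mul(3, H))
Pow(Function('G')(Function('t')(-2)), 2) = Pow(Mul(3, Rational(-5, 3)), 2) = Pow(-5, 2) = 25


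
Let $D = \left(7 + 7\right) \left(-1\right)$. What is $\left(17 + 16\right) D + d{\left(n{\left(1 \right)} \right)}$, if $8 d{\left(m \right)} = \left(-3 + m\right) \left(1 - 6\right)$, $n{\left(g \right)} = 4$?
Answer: $- \frac{3701}{8} \approx -462.63$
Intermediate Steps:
$d{\left(m \right)} = \frac{15}{8} - \frac{5 m}{8}$ ($d{\left(m \right)} = \frac{\left(-3 + m\right) \left(1 - 6\right)}{8} = \frac{\left(-3 + m\right) \left(-5\right)}{8} = \frac{15 - 5 m}{8} = \frac{15}{8} - \frac{5 m}{8}$)
$D = -14$ ($D = 14 \left(-1\right) = -14$)
$\left(17 + 16\right) D + d{\left(n{\left(1 \right)} \right)} = \left(17 + 16\right) \left(-14\right) + \left(\frac{15}{8} - \frac{5}{2}\right) = 33 \left(-14\right) + \left(\frac{15}{8} - \frac{5}{2}\right) = -462 - \frac{5}{8} = - \frac{3701}{8}$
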